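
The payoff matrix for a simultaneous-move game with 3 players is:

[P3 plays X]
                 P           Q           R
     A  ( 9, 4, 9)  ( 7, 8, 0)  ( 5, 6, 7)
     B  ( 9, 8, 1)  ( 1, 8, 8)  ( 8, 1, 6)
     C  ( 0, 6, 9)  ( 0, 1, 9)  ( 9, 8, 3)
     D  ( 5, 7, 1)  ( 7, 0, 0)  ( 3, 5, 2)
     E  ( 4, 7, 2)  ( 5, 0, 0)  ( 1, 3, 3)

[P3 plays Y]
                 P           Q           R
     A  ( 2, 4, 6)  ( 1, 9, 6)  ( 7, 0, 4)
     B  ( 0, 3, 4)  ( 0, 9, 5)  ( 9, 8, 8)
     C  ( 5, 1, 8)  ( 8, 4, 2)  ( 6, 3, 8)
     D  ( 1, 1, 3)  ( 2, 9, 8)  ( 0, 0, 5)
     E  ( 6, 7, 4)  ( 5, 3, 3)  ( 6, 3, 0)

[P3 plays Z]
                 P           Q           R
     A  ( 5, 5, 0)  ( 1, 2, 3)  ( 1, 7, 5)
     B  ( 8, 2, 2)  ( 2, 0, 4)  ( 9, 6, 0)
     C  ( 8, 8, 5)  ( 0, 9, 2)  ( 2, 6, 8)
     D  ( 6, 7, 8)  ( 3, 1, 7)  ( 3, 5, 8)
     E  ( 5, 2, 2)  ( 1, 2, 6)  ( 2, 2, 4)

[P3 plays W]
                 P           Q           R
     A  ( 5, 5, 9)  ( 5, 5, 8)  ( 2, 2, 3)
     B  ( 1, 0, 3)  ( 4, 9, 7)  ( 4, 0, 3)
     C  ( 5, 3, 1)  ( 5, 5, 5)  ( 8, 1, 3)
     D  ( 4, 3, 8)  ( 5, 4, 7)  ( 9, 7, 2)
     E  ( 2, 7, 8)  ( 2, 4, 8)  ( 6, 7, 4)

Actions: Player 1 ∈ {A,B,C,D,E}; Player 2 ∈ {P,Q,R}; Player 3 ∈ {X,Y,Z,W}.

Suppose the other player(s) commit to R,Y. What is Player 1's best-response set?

P1 best: {B}

u_1(A vs R,Y) = 7
u_1(B vs R,Y) = 9
u_1(C vs R,Y) = 6
u_1(D vs R,Y) = 0
u_1(E vs R,Y) = 6
max payoff 9 at {B}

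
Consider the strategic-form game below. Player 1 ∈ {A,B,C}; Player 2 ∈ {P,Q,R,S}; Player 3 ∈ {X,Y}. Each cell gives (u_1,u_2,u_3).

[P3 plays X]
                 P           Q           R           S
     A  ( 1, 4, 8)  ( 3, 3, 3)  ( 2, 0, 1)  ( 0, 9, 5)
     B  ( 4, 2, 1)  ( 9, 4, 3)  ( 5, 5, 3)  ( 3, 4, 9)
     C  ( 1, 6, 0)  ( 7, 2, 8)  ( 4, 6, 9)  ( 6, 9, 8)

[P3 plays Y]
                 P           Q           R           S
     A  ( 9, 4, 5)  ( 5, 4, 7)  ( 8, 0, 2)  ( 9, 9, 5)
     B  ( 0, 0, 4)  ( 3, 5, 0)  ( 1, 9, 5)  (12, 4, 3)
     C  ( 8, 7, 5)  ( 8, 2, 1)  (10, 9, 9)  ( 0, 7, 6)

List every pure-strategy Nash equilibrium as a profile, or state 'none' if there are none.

(A,P,X): not NE [P1→B gives 4>1; P2→S gives 9>4]
(A,P,Y): not NE [P2→S gives 9>4; P3→X gives 8>5]
(A,Q,X): not NE [P1→B gives 9>3; P2→S gives 9>3; P3→Y gives 7>3]
(A,Q,Y): not NE [P1→C gives 8>5; P2→S gives 9>4]
(A,R,X): not NE [P1→B gives 5>2; P2→S gives 9>0; P3→Y gives 2>1]
(A,R,Y): not NE [P1→C gives 10>8; P2→S gives 9>0]
(A,S,X): not NE [P1→C gives 6>0]
(A,S,Y): not NE [P1→B gives 12>9]
(B,P,X): not NE [P2→R gives 5>2; P3→Y gives 4>1]
(B,P,Y): not NE [P1→A gives 9>0; P2→R gives 9>0]
(B,Q,X): not NE [P2→R gives 5>4]
(B,Q,Y): not NE [P1→C gives 8>3; P2→R gives 9>5; P3→X gives 3>0]
(B,R,X): not NE [P3→Y gives 5>3]
(B,R,Y): not NE [P1→C gives 10>1]
(B,S,X): not NE [P1→C gives 6>3; P2→R gives 5>4]
(B,S,Y): not NE [P2→R gives 9>4; P3→X gives 9>3]
(C,P,X): not NE [P1→B gives 4>1; P2→S gives 9>6; P3→Y gives 5>0]
(C,P,Y): not NE [P1→A gives 9>8; P2→R gives 9>7]
(C,Q,X): not NE [P1→B gives 9>7; P2→S gives 9>2]
(C,Q,Y): not NE [P2→R gives 9>2; P3→X gives 8>1]
(C,R,X): not NE [P1→B gives 5>4; P2→S gives 9>6]
(C,R,Y): NE
(C,S,X): NE
(C,S,Y): not NE [P1→B gives 12>0; P2→R gives 9>7; P3→X gives 8>6]

NE set: (C,R,Y), (C,S,X)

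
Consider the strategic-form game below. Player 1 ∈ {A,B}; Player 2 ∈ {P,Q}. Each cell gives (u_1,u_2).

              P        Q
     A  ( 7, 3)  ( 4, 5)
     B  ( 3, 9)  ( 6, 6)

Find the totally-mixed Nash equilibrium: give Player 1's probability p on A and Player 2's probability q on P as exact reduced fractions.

P1 mixes 3/5 on A; P2 mixes 1/3 on P

P1 indiff ⇒ q·7+(1-q)·4 = q·3+(1-q)·6 ⇒ q(4) = (1-q)(2) ⇒ q = 1/3
P2 indiff ⇒ p·3+(1-p)·9 = p·5+(1-p)·6 ⇒ p(-2) = (1-p)(-3) ⇒ p = 3/5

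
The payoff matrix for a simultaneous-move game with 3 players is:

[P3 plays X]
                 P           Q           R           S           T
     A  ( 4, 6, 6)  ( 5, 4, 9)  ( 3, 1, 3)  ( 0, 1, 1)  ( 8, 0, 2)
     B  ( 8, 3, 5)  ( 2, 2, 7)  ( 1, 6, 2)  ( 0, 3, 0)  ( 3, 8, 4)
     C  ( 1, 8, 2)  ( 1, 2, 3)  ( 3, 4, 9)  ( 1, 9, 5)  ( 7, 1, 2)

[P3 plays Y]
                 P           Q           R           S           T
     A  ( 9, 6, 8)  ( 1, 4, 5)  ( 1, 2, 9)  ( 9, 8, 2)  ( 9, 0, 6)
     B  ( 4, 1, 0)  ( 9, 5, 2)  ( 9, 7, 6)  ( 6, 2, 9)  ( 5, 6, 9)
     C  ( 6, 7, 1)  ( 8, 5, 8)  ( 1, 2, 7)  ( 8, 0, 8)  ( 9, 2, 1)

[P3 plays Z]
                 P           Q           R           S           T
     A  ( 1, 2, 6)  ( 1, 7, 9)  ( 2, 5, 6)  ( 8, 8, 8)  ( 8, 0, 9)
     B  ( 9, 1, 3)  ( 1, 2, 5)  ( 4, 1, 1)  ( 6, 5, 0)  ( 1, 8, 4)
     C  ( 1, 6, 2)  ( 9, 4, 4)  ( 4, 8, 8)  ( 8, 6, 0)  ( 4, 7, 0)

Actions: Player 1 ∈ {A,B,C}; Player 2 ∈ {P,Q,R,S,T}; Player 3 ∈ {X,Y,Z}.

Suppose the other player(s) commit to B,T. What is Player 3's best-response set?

u_3(X vs B,T) = 4
u_3(Y vs B,T) = 9
u_3(Z vs B,T) = 4
max payoff 9 at {Y}

P3 best: {Y}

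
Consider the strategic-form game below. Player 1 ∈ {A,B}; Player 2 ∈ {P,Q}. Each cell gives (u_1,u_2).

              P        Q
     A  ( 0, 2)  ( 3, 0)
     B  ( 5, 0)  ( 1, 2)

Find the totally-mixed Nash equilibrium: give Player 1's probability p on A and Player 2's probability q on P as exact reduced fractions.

P1 indiff ⇒ q·0+(1-q)·3 = q·5+(1-q)·1 ⇒ q(-5) = (1-q)(-2) ⇒ q = 2/7
P2 indiff ⇒ p·2+(1-p)·0 = p·0+(1-p)·2 ⇒ p(2) = (1-p)(2) ⇒ p = 1/2

P1 mixes 1/2 on A; P2 mixes 2/7 on P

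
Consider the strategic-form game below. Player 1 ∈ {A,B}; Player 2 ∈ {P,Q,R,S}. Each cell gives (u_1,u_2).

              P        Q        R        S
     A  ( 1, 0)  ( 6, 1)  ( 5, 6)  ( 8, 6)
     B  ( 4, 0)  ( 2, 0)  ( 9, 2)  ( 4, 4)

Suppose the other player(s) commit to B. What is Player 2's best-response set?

u_2(P vs B) = 0
u_2(Q vs B) = 0
u_2(R vs B) = 2
u_2(S vs B) = 4
max payoff 4 at {S}

argmax u_2 = {S}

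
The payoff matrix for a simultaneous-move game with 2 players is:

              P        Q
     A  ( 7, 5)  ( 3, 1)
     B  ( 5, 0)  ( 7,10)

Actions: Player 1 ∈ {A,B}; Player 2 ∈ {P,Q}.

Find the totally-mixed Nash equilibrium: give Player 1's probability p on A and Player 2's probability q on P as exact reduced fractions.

P1 indiff ⇒ q·7+(1-q)·3 = q·5+(1-q)·7 ⇒ q(2) = (1-q)(4) ⇒ q = 2/3
P2 indiff ⇒ p·5+(1-p)·0 = p·1+(1-p)·10 ⇒ p(4) = (1-p)(10) ⇒ p = 5/7

P1 mixes 5/7 on A; P2 mixes 2/3 on P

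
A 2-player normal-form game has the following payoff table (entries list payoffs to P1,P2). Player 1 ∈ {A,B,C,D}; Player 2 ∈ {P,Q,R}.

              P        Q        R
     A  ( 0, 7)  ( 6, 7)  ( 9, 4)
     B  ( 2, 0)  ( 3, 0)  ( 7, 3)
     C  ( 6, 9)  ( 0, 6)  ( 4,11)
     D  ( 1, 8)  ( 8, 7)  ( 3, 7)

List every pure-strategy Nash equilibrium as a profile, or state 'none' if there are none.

No pure NE.

(A,P): not NE [P1→C gives 6>0]
(A,Q): not NE [P1→D gives 8>6]
(A,R): not NE [P2→Q gives 7>4]
(B,P): not NE [P1→C gives 6>2; P2→R gives 3>0]
(B,Q): not NE [P1→D gives 8>3; P2→R gives 3>0]
(B,R): not NE [P1→A gives 9>7]
(C,P): not NE [P2→R gives 11>9]
(C,Q): not NE [P1→D gives 8>0; P2→R gives 11>6]
(C,R): not NE [P1→A gives 9>4]
(D,P): not NE [P1→C gives 6>1]
(D,Q): not NE [P2→P gives 8>7]
(D,R): not NE [P1→A gives 9>3; P2→P gives 8>7]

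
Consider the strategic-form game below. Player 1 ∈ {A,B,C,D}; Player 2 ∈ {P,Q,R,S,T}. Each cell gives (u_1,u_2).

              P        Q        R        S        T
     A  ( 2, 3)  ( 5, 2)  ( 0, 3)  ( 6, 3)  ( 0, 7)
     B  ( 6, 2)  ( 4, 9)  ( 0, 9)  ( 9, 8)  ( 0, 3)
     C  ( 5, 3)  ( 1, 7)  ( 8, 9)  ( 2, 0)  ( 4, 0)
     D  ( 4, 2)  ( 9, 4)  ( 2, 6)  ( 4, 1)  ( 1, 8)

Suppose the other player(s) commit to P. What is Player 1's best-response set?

u_1(A vs P) = 2
u_1(B vs P) = 6
u_1(C vs P) = 5
u_1(D vs P) = 4
max payoff 6 at {B}

argmax u_1 = {B}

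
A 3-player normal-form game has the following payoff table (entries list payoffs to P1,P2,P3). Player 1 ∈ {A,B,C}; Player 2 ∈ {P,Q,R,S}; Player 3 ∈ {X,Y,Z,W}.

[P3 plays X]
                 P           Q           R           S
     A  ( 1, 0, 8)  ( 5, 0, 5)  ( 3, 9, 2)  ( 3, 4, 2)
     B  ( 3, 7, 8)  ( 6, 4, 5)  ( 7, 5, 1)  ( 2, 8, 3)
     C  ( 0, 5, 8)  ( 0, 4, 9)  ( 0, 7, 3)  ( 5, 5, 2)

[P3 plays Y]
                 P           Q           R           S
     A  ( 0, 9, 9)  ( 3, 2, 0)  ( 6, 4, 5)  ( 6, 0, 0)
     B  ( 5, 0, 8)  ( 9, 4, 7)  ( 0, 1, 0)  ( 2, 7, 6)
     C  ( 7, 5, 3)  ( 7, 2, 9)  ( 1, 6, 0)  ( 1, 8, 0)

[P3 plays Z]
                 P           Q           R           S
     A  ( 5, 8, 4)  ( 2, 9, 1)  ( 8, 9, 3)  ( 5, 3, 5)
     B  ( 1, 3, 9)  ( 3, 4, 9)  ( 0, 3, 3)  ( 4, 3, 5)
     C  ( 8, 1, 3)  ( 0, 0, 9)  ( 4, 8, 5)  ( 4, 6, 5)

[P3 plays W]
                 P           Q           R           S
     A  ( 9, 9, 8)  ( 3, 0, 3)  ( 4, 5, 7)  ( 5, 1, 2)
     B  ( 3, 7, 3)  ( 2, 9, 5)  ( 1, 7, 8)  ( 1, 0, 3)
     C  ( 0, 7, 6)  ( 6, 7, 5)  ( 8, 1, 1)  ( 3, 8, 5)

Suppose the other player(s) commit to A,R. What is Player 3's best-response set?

BR_3 = {W}

u_3(X vs A,R) = 2
u_3(Y vs A,R) = 5
u_3(Z vs A,R) = 3
u_3(W vs A,R) = 7
max payoff 7 at {W}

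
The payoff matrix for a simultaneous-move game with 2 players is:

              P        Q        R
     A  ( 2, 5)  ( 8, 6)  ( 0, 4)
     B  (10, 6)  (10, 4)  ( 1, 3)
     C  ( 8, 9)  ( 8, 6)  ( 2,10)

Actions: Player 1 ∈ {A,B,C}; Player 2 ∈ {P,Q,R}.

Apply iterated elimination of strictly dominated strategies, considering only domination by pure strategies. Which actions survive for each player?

IESDS → P1:{B,C} P2:{P,R}

P1 drop A (B beats it: P:10>2 Q:10>8 R:1>0)
P2 drop Q (P beats it: B:6>4 C:9>6)
P1→{B,C} P2→{P,R}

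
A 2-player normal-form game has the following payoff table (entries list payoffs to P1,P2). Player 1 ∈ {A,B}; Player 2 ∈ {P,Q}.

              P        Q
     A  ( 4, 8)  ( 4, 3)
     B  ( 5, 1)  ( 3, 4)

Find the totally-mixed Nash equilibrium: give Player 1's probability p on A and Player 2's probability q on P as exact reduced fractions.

P1 indiff ⇒ q·4+(1-q)·4 = q·5+(1-q)·3 ⇒ q(-1) = (1-q)(-1) ⇒ q = 1/2
P2 indiff ⇒ p·8+(1-p)·1 = p·3+(1-p)·4 ⇒ p(5) = (1-p)(3) ⇒ p = 3/8

(p,q) = (3/8, 1/2)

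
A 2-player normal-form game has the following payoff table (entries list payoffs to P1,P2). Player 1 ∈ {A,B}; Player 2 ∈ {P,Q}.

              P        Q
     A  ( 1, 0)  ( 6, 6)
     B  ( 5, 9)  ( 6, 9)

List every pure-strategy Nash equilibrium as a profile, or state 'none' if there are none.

(A,P): not NE [P1→B gives 5>1; P2→Q gives 6>0]
(A,Q): NE
(B,P): NE
(B,Q): NE

Nash profiles: (A,Q), (B,P), (B,Q)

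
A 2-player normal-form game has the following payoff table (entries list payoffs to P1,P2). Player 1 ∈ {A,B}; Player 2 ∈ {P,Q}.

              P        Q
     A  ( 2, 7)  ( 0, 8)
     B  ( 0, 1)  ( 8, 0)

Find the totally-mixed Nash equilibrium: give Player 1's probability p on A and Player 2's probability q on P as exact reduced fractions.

P1 mixes 1/2 on A; P2 mixes 4/5 on P

P1 indiff ⇒ q·2+(1-q)·0 = q·0+(1-q)·8 ⇒ q(2) = (1-q)(8) ⇒ q = 4/5
P2 indiff ⇒ p·7+(1-p)·1 = p·8+(1-p)·0 ⇒ p(-1) = (1-p)(-1) ⇒ p = 1/2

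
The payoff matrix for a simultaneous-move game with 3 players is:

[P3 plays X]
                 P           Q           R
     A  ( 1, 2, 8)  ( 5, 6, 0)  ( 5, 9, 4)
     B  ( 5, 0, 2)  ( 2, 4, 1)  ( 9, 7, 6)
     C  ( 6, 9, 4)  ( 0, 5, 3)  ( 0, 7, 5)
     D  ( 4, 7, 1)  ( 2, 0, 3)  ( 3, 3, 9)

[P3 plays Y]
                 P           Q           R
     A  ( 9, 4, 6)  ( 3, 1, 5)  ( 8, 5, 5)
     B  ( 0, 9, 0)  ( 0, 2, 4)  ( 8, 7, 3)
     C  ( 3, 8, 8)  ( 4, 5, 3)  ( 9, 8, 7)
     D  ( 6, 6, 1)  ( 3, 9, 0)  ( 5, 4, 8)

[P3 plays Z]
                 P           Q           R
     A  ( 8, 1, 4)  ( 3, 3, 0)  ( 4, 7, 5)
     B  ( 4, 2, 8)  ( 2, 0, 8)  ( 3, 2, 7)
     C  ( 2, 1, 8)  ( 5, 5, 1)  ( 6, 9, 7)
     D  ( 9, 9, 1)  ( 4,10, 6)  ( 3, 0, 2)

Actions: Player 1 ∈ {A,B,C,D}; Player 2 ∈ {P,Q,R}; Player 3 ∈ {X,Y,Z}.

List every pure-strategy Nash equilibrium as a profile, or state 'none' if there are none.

NE set: (C,R,Y), (C,R,Z)

(A,P,X): not NE [P1→C gives 6>1; P2→R gives 9>2]
(A,P,Y): not NE [P2→R gives 5>4; P3→X gives 8>6]
(A,P,Z): not NE [P1→D gives 9>8; P2→R gives 7>1; P3→X gives 8>4]
(A,Q,X): not NE [P2→R gives 9>6; P3→Y gives 5>0]
(A,Q,Y): not NE [P1→C gives 4>3; P2→R gives 5>1]
(A,Q,Z): not NE [P1→C gives 5>3; P2→R gives 7>3; P3→Y gives 5>0]
(A,R,X): not NE [P1→B gives 9>5; P3→Z gives 5>4]
(A,R,Y): not NE [P1→C gives 9>8]
(A,R,Z): not NE [P1→C gives 6>4]
(B,P,X): not NE [P1→C gives 6>5; P2→R gives 7>0; P3→Z gives 8>2]
(B,P,Y): not NE [P1→A gives 9>0; P3→Z gives 8>0]
(B,P,Z): not NE [P1→D gives 9>4]
(B,Q,X): not NE [P1→A gives 5>2; P2→R gives 7>4; P3→Z gives 8>1]
(B,Q,Y): not NE [P1→C gives 4>0; P2→P gives 9>2; P3→Z gives 8>4]
(B,Q,Z): not NE [P1→C gives 5>2; P2→R gives 2>0]
(B,R,X): not NE [P3→Z gives 7>6]
(B,R,Y): not NE [P1→C gives 9>8; P2→P gives 9>7; P3→Z gives 7>3]
(B,R,Z): not NE [P1→C gives 6>3]
(C,P,X): not NE [P3→Z gives 8>4]
(C,P,Y): not NE [P1→A gives 9>3]
(C,P,Z): not NE [P1→D gives 9>2; P2→R gives 9>1]
(C,Q,X): not NE [P1→A gives 5>0; P2→P gives 9>5]
(C,Q,Y): not NE [P2→R gives 8>5]
(C,Q,Z): not NE [P2→R gives 9>5; P3→Y gives 3>1]
(C,R,X): not NE [P1→B gives 9>0; P2→P gives 9>7; P3→Z gives 7>5]
(C,R,Y): NE
(C,R,Z): NE
(D,P,X): not NE [P1→C gives 6>4]
(D,P,Y): not NE [P1→A gives 9>6; P2→Q gives 9>6]
(D,P,Z): not NE [P2→Q gives 10>9]
(D,Q,X): not NE [P1→A gives 5>2; P2→P gives 7>0; P3→Z gives 6>3]
(D,Q,Y): not NE [P1→C gives 4>3; P3→Z gives 6>0]
(D,Q,Z): not NE [P1→C gives 5>4]
(D,R,X): not NE [P1→B gives 9>3; P2→P gives 7>3]
(D,R,Y): not NE [P1→C gives 9>5; P2→Q gives 9>4; P3→X gives 9>8]
(D,R,Z): not NE [P1→C gives 6>3; P2→Q gives 10>0; P3→X gives 9>2]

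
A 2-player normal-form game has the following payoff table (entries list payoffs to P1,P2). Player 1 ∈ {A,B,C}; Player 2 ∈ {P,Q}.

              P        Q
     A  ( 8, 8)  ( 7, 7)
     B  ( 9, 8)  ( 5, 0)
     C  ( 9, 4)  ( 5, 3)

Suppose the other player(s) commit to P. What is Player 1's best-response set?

argmax u_1 = {B,C}

u_1(A vs P) = 8
u_1(B vs P) = 9
u_1(C vs P) = 9
max payoff 9 at {B,C}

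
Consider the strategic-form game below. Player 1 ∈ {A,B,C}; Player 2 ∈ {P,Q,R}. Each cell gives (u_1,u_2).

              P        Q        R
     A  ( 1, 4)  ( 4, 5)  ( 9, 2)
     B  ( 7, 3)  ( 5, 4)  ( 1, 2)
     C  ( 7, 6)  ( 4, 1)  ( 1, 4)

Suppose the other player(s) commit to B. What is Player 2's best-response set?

u_2(P vs B) = 3
u_2(Q vs B) = 4
u_2(R vs B) = 2
max payoff 4 at {Q}

argmax u_2 = {Q}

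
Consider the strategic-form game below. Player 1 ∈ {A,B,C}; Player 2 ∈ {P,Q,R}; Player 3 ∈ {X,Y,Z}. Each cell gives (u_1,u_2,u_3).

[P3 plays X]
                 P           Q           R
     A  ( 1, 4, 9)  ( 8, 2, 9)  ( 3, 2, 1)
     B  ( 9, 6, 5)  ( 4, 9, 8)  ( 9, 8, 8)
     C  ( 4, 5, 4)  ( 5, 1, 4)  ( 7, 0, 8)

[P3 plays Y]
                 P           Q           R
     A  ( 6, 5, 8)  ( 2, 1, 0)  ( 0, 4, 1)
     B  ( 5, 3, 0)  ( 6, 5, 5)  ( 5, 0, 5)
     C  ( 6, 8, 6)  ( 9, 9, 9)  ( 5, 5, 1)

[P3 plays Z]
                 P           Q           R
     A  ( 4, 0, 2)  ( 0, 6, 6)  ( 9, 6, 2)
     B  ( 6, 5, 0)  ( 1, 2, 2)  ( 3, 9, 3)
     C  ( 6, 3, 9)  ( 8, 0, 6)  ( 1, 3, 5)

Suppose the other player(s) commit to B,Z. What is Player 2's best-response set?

P2 best: {R}

u_2(P vs B,Z) = 5
u_2(Q vs B,Z) = 2
u_2(R vs B,Z) = 9
max payoff 9 at {R}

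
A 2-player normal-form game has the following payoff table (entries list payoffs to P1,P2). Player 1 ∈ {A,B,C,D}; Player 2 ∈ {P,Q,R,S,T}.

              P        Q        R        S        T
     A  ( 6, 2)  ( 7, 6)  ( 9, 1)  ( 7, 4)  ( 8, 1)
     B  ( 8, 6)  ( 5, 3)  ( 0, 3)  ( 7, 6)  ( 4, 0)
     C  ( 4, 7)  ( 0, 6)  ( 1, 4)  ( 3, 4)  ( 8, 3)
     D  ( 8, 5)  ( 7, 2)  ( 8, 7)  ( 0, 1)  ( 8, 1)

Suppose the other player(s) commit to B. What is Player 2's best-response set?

u_2(P vs B) = 6
u_2(Q vs B) = 3
u_2(R vs B) = 3
u_2(S vs B) = 6
u_2(T vs B) = 0
max payoff 6 at {P,S}

P2 best: {P,S}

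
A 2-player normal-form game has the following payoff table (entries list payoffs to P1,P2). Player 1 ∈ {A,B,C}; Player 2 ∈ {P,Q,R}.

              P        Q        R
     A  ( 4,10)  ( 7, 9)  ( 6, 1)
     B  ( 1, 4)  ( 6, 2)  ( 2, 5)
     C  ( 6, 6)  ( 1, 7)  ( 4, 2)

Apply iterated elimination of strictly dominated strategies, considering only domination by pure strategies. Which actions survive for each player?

IESDS → P1:{A,C} P2:{P,Q}

P1 drop B (A beats it: P:4>1 Q:7>6 R:6>2)
P2 drop R (P beats it: A:10>1 C:6>2)
P1→{A,C} P2→{P,Q}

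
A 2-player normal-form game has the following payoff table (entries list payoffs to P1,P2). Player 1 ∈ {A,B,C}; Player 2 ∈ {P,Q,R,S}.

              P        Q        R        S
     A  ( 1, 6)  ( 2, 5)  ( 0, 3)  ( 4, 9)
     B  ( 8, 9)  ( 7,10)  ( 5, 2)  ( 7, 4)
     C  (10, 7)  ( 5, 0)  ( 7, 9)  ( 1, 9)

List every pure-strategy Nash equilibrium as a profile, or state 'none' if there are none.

NE set: (B,Q), (C,R)

(A,P): not NE [P1→C gives 10>1; P2→S gives 9>6]
(A,Q): not NE [P1→B gives 7>2; P2→S gives 9>5]
(A,R): not NE [P1→C gives 7>0; P2→S gives 9>3]
(A,S): not NE [P1→B gives 7>4]
(B,P): not NE [P1→C gives 10>8; P2→Q gives 10>9]
(B,Q): NE
(B,R): not NE [P1→C gives 7>5; P2→Q gives 10>2]
(B,S): not NE [P2→Q gives 10>4]
(C,P): not NE [P2→S gives 9>7]
(C,Q): not NE [P1→B gives 7>5; P2→S gives 9>0]
(C,R): NE
(C,S): not NE [P1→B gives 7>1]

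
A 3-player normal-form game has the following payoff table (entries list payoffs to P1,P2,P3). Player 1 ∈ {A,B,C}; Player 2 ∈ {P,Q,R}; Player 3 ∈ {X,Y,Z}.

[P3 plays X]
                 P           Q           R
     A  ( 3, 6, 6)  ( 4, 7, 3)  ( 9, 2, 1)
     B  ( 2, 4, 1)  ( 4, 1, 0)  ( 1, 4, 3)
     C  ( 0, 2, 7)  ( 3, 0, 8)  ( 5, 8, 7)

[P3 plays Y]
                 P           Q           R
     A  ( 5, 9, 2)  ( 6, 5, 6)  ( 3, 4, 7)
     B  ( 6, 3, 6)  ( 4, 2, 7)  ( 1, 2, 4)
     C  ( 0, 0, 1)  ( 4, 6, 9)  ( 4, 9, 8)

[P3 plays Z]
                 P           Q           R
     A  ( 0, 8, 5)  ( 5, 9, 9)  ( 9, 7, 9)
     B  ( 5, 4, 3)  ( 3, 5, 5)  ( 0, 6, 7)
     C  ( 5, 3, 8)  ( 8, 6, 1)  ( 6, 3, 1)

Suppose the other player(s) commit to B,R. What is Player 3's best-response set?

argmax u_3 = {Z}

u_3(X vs B,R) = 3
u_3(Y vs B,R) = 4
u_3(Z vs B,R) = 7
max payoff 7 at {Z}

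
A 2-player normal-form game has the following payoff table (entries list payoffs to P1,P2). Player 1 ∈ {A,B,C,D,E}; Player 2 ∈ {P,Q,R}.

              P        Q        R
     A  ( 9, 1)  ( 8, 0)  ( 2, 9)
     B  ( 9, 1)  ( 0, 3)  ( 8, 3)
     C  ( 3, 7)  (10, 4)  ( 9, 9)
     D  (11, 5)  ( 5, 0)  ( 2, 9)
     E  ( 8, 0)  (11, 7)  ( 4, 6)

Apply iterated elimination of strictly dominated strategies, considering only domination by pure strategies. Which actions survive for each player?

Survivors P1:{C,E} P2:{Q,R}

P2 drop P (R beats it: A:9>1 B:3>1 C:9>7 D:9>5 E:6>0)
P1 drop A (C beats it: Q:10>8 R:9>2)
P1 drop B (C beats it: Q:10>0 R:9>8)
P1 drop D (C beats it: Q:10>5 R:9>2)
P1→{C,E} P2→{Q,R}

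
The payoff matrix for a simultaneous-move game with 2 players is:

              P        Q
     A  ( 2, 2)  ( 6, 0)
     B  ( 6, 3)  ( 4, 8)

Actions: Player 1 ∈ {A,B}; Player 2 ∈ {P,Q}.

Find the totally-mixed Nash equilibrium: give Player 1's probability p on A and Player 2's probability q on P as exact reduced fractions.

P1 mixes 5/7 on A; P2 mixes 1/3 on P

P1 indiff ⇒ q·2+(1-q)·6 = q·6+(1-q)·4 ⇒ q(-4) = (1-q)(-2) ⇒ q = 1/3
P2 indiff ⇒ p·2+(1-p)·3 = p·0+(1-p)·8 ⇒ p(2) = (1-p)(5) ⇒ p = 5/7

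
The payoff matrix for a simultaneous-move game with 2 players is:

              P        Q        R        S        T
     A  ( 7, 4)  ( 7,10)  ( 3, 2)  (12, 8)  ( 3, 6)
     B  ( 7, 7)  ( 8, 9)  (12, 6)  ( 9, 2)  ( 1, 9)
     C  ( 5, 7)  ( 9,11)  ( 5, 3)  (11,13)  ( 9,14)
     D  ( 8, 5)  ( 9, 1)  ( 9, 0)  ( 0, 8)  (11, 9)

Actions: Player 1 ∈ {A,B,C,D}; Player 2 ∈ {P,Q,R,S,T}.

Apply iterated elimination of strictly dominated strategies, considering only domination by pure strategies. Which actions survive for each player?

Remaining: P1:{A,C,D} P2:{Q,S,T}

P2 drop P (T beats it: A:6>4 B:9>7 C:14>7 D:9>5)
P2 drop R (Q beats it: A:10>2 B:9>6 C:11>3 D:1>0)
P1 drop B (C beats it: Q:9>8 S:11>9 T:9>1)
P1→{A,C,D} P2→{Q,S,T}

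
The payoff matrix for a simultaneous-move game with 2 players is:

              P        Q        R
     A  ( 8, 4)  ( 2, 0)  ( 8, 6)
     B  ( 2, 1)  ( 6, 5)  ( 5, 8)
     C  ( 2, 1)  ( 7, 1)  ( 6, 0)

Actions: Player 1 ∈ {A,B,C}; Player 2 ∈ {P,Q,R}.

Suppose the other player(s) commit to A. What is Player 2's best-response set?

u_2(P vs A) = 4
u_2(Q vs A) = 0
u_2(R vs A) = 6
max payoff 6 at {R}

BR_2 = {R}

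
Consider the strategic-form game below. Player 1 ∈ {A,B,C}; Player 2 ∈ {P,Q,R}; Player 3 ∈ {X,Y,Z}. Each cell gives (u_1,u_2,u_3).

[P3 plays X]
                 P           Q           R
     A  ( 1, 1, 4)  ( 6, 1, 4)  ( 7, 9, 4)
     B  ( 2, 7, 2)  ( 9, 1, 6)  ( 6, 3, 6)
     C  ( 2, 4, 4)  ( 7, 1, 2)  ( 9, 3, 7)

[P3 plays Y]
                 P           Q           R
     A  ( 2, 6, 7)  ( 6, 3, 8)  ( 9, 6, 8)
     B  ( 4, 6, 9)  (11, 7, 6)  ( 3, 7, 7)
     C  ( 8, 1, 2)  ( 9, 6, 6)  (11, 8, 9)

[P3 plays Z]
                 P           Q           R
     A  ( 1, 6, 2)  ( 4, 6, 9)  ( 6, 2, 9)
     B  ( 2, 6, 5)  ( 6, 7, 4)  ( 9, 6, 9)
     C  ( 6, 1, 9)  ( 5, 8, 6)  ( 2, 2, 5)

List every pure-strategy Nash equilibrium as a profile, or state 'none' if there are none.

Nash profiles: (B,Q,Y), (C,R,Y)

(A,P,X): not NE [P1→C gives 2>1; P2→R gives 9>1; P3→Y gives 7>4]
(A,P,Y): not NE [P1→C gives 8>2]
(A,P,Z): not NE [P1→C gives 6>1; P3→Y gives 7>2]
(A,Q,X): not NE [P1→B gives 9>6; P2→R gives 9>1; P3→Z gives 9>4]
(A,Q,Y): not NE [P1→B gives 11>6; P2→R gives 6>3; P3→Z gives 9>8]
(A,Q,Z): not NE [P1→B gives 6>4]
(A,R,X): not NE [P1→C gives 9>7; P3→Z gives 9>4]
(A,R,Y): not NE [P1→C gives 11>9; P3→Z gives 9>8]
(A,R,Z): not NE [P1→B gives 9>6; P2→Q gives 6>2]
(B,P,X): not NE [P3→Y gives 9>2]
(B,P,Y): not NE [P1→C gives 8>4; P2→R gives 7>6]
(B,P,Z): not NE [P1→C gives 6>2; P2→Q gives 7>6; P3→Y gives 9>5]
(B,Q,X): not NE [P2→P gives 7>1]
(B,Q,Y): NE
(B,Q,Z): not NE [P3→Y gives 6>4]
(B,R,X): not NE [P1→C gives 9>6; P2→P gives 7>3; P3→Z gives 9>6]
(B,R,Y): not NE [P1→C gives 11>3; P3→Z gives 9>7]
(B,R,Z): not NE [P2→Q gives 7>6]
(C,P,X): not NE [P3→Z gives 9>4]
(C,P,Y): not NE [P2→R gives 8>1; P3→Z gives 9>2]
(C,P,Z): not NE [P2→Q gives 8>1]
(C,Q,X): not NE [P1→B gives 9>7; P2→P gives 4>1; P3→Z gives 6>2]
(C,Q,Y): not NE [P1→B gives 11>9; P2→R gives 8>6]
(C,Q,Z): not NE [P1→B gives 6>5]
(C,R,X): not NE [P2→P gives 4>3; P3→Y gives 9>7]
(C,R,Y): NE
(C,R,Z): not NE [P1→B gives 9>2; P2→Q gives 8>2; P3→Y gives 9>5]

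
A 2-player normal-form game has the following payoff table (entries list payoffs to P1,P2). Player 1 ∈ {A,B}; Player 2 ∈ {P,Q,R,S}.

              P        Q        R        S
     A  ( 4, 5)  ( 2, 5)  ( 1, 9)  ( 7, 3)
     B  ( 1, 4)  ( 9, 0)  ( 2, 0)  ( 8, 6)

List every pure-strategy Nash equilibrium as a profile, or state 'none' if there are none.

PSNE = {(B,S)}

(A,P): not NE [P2→R gives 9>5]
(A,Q): not NE [P1→B gives 9>2; P2→R gives 9>5]
(A,R): not NE [P1→B gives 2>1]
(A,S): not NE [P1→B gives 8>7; P2→R gives 9>3]
(B,P): not NE [P1→A gives 4>1; P2→S gives 6>4]
(B,Q): not NE [P2→S gives 6>0]
(B,R): not NE [P2→S gives 6>0]
(B,S): NE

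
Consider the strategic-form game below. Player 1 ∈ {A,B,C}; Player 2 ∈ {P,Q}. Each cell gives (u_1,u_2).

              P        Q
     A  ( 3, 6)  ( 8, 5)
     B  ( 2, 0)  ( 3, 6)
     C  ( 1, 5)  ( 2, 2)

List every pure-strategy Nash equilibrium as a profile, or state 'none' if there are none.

Nash profiles: (A,P)

(A,P): NE
(A,Q): not NE [P2→P gives 6>5]
(B,P): not NE [P1→A gives 3>2; P2→Q gives 6>0]
(B,Q): not NE [P1→A gives 8>3]
(C,P): not NE [P1→A gives 3>1]
(C,Q): not NE [P1→A gives 8>2; P2→P gives 5>2]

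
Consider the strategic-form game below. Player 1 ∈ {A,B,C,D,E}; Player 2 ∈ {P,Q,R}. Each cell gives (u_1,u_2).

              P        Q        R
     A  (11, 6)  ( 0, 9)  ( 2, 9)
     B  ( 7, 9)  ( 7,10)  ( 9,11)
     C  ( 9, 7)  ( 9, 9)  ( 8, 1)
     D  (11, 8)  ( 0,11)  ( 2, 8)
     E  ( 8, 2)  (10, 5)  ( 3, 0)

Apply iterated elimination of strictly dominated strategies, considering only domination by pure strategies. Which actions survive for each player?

IESDS → P1:{B,C,E} P2:{Q,R}

P2 drop P (Q beats it: A:9>6 B:10>9 C:9>7 D:11>8 E:5>2)
P1 drop A (B beats it: Q:7>0 R:9>2)
P1 drop D (B beats it: Q:7>0 R:9>2)
P1→{B,C,E} P2→{Q,R}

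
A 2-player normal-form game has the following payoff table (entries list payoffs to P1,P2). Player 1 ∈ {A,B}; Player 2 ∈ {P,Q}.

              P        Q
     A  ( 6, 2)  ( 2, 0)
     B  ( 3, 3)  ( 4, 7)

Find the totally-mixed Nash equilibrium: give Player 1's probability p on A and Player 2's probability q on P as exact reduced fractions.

p=2/3, q=2/5

P1 indiff ⇒ q·6+(1-q)·2 = q·3+(1-q)·4 ⇒ q(3) = (1-q)(2) ⇒ q = 2/5
P2 indiff ⇒ p·2+(1-p)·3 = p·0+(1-p)·7 ⇒ p(2) = (1-p)(4) ⇒ p = 2/3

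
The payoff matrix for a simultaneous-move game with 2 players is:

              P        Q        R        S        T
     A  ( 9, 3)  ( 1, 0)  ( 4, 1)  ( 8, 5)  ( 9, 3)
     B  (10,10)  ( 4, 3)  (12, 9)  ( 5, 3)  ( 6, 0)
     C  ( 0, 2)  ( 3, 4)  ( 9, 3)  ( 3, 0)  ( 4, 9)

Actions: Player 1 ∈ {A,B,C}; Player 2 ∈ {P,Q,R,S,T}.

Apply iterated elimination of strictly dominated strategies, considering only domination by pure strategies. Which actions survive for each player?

Survivors P1:{A,B} P2:{P,S}

P1 drop C (B beats it: P:10>0 Q:4>3 R:12>9 S:5>3 T:6>4)
P2 drop Q (P beats it: A:3>0 B:10>3)
P2 drop R (P beats it: A:3>1 B:10>9)
P2 drop T (S beats it: A:5>3 B:3>0)
P1→{A,B} P2→{P,S}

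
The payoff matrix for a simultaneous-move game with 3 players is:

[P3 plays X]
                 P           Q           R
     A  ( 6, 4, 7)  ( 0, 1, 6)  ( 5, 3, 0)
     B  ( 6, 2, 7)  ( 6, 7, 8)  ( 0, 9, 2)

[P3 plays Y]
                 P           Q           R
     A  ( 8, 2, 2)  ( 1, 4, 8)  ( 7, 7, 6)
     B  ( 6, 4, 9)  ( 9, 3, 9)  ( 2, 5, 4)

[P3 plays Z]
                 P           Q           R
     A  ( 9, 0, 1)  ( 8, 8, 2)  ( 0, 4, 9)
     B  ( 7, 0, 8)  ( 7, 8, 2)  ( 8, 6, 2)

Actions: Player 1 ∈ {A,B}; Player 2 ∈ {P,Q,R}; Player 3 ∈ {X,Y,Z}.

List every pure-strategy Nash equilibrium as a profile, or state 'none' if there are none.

(A,P,X): NE
(A,P,Y): not NE [P2→R gives 7>2; P3→X gives 7>2]
(A,P,Z): not NE [P2→Q gives 8>0; P3→X gives 7>1]
(A,Q,X): not NE [P1→B gives 6>0; P2→P gives 4>1; P3→Y gives 8>6]
(A,Q,Y): not NE [P1→B gives 9>1; P2→R gives 7>4]
(A,Q,Z): not NE [P3→Y gives 8>2]
(A,R,X): not NE [P2→P gives 4>3; P3→Z gives 9>0]
(A,R,Y): not NE [P3→Z gives 9>6]
(A,R,Z): not NE [P1→B gives 8>0; P2→Q gives 8>4]
(B,P,X): not NE [P2→R gives 9>2; P3→Y gives 9>7]
(B,P,Y): not NE [P1→A gives 8>6; P2→R gives 5>4]
(B,P,Z): not NE [P1→A gives 9>7; P2→Q gives 8>0; P3→Y gives 9>8]
(B,Q,X): not NE [P2→R gives 9>7; P3→Y gives 9>8]
(B,Q,Y): not NE [P2→R gives 5>3]
(B,Q,Z): not NE [P1→A gives 8>7; P3→Y gives 9>2]
(B,R,X): not NE [P1→A gives 5>0; P3→Y gives 4>2]
(B,R,Y): not NE [P1→A gives 7>2]
(B,R,Z): not NE [P2→Q gives 8>6; P3→Y gives 4>2]

PSNE = {(A,P,X)}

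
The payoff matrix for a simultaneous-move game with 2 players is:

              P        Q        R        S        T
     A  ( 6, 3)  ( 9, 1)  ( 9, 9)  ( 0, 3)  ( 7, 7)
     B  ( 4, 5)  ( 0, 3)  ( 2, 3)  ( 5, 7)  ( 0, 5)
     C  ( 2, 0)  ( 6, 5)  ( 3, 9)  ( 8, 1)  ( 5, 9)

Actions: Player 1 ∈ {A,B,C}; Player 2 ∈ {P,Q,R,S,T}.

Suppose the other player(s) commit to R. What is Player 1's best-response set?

u_1(A vs R) = 9
u_1(B vs R) = 2
u_1(C vs R) = 3
max payoff 9 at {A}

argmax u_1 = {A}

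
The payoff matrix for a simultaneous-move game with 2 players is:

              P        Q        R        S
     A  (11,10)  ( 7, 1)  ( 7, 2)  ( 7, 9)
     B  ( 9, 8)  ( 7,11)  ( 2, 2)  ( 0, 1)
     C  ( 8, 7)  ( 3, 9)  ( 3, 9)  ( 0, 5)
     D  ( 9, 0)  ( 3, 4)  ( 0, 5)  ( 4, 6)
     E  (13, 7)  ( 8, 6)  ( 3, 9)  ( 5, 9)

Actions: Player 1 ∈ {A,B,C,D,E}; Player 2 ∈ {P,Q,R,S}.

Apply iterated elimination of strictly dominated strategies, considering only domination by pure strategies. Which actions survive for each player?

P1 drop B (E beats it: P:13>9 Q:8>7 R:3>2 S:5>0)
P1 drop C (A beats it: P:11>8 Q:7>3 R:7>3 S:7>0)
P1 drop D (A beats it: P:11>9 Q:7>3 R:7>0 S:7>4)
P2 drop Q (P beats it: A:10>1 E:7>6)
P1→{A,E} P2→{P,R,S}

Survivors P1:{A,E} P2:{P,R,S}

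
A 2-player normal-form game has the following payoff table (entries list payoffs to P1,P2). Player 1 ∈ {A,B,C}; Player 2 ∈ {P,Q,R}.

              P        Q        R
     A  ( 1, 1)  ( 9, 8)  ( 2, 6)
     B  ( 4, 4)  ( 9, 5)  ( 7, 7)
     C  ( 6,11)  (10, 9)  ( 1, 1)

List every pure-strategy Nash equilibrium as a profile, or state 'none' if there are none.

(A,P): not NE [P1→C gives 6>1; P2→Q gives 8>1]
(A,Q): not NE [P1→C gives 10>9]
(A,R): not NE [P1→B gives 7>2; P2→Q gives 8>6]
(B,P): not NE [P1→C gives 6>4; P2→R gives 7>4]
(B,Q): not NE [P1→C gives 10>9; P2→R gives 7>5]
(B,R): NE
(C,P): NE
(C,Q): not NE [P2→P gives 11>9]
(C,R): not NE [P1→B gives 7>1; P2→P gives 11>1]

NE set: (B,R), (C,P)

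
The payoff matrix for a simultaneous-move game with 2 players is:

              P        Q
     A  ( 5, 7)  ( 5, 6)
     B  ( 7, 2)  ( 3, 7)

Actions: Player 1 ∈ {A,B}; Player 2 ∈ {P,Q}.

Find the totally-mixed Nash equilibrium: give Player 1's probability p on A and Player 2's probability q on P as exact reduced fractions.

P1 indiff ⇒ q·5+(1-q)·5 = q·7+(1-q)·3 ⇒ q(-2) = (1-q)(-2) ⇒ q = 1/2
P2 indiff ⇒ p·7+(1-p)·2 = p·6+(1-p)·7 ⇒ p(1) = (1-p)(5) ⇒ p = 5/6

(p,q) = (5/6, 1/2)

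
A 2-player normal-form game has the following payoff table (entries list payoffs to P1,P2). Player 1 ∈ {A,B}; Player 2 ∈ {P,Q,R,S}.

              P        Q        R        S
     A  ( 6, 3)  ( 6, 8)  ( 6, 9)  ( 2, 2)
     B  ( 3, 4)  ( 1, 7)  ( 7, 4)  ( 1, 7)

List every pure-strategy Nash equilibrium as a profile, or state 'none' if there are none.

No pure NE.

(A,P): not NE [P2→R gives 9>3]
(A,Q): not NE [P2→R gives 9>8]
(A,R): not NE [P1→B gives 7>6]
(A,S): not NE [P2→R gives 9>2]
(B,P): not NE [P1→A gives 6>3; P2→S gives 7>4]
(B,Q): not NE [P1→A gives 6>1]
(B,R): not NE [P2→S gives 7>4]
(B,S): not NE [P1→A gives 2>1]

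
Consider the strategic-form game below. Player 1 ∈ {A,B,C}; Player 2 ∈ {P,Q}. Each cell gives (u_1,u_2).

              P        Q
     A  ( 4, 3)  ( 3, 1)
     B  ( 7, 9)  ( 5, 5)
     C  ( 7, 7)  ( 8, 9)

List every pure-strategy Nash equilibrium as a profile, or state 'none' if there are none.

(A,P): not NE [P1→C gives 7>4]
(A,Q): not NE [P1→C gives 8>3; P2→P gives 3>1]
(B,P): NE
(B,Q): not NE [P1→C gives 8>5; P2→P gives 9>5]
(C,P): not NE [P2→Q gives 9>7]
(C,Q): NE

Nash profiles: (B,P), (C,Q)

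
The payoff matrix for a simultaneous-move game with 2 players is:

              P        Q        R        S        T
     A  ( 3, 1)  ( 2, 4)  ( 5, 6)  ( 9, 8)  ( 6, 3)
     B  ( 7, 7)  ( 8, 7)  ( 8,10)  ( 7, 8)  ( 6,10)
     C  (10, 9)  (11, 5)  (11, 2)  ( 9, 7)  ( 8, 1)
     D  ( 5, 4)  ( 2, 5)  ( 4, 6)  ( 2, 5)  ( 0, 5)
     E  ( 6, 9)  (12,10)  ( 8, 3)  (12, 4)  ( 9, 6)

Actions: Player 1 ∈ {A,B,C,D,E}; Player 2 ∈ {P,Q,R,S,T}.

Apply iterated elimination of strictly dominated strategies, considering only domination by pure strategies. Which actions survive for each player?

P1 drop A (E beats it: P:6>3 Q:12>2 R:8>5 S:12>9 T:9>6)
P1 drop B (C beats it: P:10>7 Q:11>8 R:11>8 S:9>7 T:8>6)
P1 drop D (C beats it: P:10>5 Q:11>2 R:11>4 S:9>2 T:8>0)
P2 drop R (P beats it: C:9>2 E:9>3)
P2 drop S (P beats it: C:9>7 E:9>4)
P2 drop T (P beats it: C:9>1 E:9>6)
P1→{C,E} P2→{P,Q}

Survivors P1:{C,E} P2:{P,Q}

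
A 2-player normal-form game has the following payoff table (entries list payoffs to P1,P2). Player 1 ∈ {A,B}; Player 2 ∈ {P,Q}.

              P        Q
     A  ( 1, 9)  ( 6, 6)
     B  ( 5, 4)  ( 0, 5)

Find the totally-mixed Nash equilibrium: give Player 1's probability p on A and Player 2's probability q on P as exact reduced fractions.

P1 indiff ⇒ q·1+(1-q)·6 = q·5+(1-q)·0 ⇒ q(-4) = (1-q)(-6) ⇒ q = 3/5
P2 indiff ⇒ p·9+(1-p)·4 = p·6+(1-p)·5 ⇒ p(3) = (1-p)(1) ⇒ p = 1/4

p=1/4, q=3/5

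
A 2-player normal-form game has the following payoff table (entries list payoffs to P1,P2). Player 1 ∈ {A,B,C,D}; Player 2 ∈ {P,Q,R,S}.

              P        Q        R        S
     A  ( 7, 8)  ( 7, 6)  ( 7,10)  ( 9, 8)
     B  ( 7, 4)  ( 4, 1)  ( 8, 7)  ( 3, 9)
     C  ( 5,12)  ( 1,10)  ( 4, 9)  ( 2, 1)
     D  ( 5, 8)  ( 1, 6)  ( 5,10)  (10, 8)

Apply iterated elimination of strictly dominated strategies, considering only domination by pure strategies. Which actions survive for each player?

Remaining: P1:{A,B,D} P2:{R,S}

P1 drop C (A beats it: P:7>5 Q:7>1 R:7>4 S:9>2)
P2 drop P (R beats it: A:10>8 B:7>4 D:10>8)
P2 drop Q (R beats it: A:10>6 B:7>1 D:10>6)
P1→{A,B,D} P2→{R,S}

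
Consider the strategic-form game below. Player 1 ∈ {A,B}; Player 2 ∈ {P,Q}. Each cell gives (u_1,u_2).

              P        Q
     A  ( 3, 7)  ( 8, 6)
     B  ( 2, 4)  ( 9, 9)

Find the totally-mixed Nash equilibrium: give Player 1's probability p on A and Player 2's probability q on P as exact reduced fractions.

P1 mixes 5/6 on A; P2 mixes 1/2 on P

P1 indiff ⇒ q·3+(1-q)·8 = q·2+(1-q)·9 ⇒ q(1) = (1-q)(1) ⇒ q = 1/2
P2 indiff ⇒ p·7+(1-p)·4 = p·6+(1-p)·9 ⇒ p(1) = (1-p)(5) ⇒ p = 5/6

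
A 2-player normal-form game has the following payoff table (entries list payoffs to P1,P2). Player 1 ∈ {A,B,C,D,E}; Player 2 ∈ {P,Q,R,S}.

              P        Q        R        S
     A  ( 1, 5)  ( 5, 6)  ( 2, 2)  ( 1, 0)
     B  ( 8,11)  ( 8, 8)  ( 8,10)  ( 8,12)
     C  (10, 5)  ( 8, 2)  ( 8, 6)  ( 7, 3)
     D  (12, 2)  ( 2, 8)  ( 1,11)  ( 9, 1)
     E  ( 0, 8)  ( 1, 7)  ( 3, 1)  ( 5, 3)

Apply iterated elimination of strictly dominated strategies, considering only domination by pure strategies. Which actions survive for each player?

Survivors P1:{B,C,D} P2:{P,R,S}

P1 drop A (B beats it: P:8>1 Q:8>5 R:8>2 S:8>1)
P1 drop E (B beats it: P:8>0 Q:8>1 R:8>3 S:8>5)
P2 drop Q (R beats it: B:10>8 C:6>2 D:11>8)
P1→{B,C,D} P2→{P,R,S}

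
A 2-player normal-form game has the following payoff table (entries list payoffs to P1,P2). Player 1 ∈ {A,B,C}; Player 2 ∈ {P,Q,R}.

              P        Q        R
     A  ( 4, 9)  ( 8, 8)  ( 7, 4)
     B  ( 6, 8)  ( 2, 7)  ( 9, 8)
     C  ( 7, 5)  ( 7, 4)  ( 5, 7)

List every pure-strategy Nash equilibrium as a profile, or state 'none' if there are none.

(A,P): not NE [P1→C gives 7>4]
(A,Q): not NE [P2→P gives 9>8]
(A,R): not NE [P1→B gives 9>7; P2→P gives 9>4]
(B,P): not NE [P1→C gives 7>6]
(B,Q): not NE [P1→A gives 8>2; P2→R gives 8>7]
(B,R): NE
(C,P): not NE [P2→R gives 7>5]
(C,Q): not NE [P1→A gives 8>7; P2→R gives 7>4]
(C,R): not NE [P1→B gives 9>5]

Nash profiles: (B,R)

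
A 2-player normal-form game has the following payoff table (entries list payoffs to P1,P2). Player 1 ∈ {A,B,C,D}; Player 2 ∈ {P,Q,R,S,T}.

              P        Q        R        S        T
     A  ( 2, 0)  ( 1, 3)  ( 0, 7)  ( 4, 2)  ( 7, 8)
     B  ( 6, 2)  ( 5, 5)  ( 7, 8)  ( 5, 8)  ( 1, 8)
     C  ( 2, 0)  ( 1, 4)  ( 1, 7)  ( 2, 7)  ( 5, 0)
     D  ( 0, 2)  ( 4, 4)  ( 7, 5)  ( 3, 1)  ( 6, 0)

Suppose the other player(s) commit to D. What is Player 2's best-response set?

BR_2 = {R}

u_2(P vs D) = 2
u_2(Q vs D) = 4
u_2(R vs D) = 5
u_2(S vs D) = 1
u_2(T vs D) = 0
max payoff 5 at {R}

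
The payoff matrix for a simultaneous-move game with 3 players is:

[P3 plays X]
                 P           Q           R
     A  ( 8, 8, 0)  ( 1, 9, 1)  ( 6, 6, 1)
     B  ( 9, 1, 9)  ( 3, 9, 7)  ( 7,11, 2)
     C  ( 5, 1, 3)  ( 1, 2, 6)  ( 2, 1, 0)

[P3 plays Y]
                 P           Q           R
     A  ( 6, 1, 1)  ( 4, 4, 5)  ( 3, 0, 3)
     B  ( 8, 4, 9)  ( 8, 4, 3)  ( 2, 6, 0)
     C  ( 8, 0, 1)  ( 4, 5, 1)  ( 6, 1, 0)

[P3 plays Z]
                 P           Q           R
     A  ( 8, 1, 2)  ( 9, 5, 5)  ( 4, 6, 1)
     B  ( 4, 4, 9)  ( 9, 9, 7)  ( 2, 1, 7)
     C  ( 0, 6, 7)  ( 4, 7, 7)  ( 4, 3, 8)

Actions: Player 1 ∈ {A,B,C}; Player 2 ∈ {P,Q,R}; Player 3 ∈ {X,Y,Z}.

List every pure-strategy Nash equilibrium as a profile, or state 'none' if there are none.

PSNE = {(B,Q,Z)}

(A,P,X): not NE [P1→B gives 9>8; P2→Q gives 9>8; P3→Z gives 2>0]
(A,P,Y): not NE [P1→C gives 8>6; P2→Q gives 4>1; P3→Z gives 2>1]
(A,P,Z): not NE [P2→R gives 6>1]
(A,Q,X): not NE [P1→B gives 3>1; P3→Z gives 5>1]
(A,Q,Y): not NE [P1→B gives 8>4]
(A,Q,Z): not NE [P2→R gives 6>5]
(A,R,X): not NE [P1→B gives 7>6; P2→Q gives 9>6; P3→Y gives 3>1]
(A,R,Y): not NE [P1→C gives 6>3; P2→Q gives 4>0]
(A,R,Z): not NE [P3→Y gives 3>1]
(B,P,X): not NE [P2→R gives 11>1]
(B,P,Y): not NE [P2→R gives 6>4]
(B,P,Z): not NE [P1→A gives 8>4; P2→Q gives 9>4]
(B,Q,X): not NE [P2→R gives 11>9]
(B,Q,Y): not NE [P2→R gives 6>4; P3→Z gives 7>3]
(B,Q,Z): NE
(B,R,X): not NE [P3→Z gives 7>2]
(B,R,Y): not NE [P1→C gives 6>2; P3→Z gives 7>0]
(B,R,Z): not NE [P1→C gives 4>2; P2→Q gives 9>1]
(C,P,X): not NE [P1→B gives 9>5; P2→Q gives 2>1; P3→Z gives 7>3]
(C,P,Y): not NE [P2→Q gives 5>0; P3→Z gives 7>1]
(C,P,Z): not NE [P1→A gives 8>0; P2→Q gives 7>6]
(C,Q,X): not NE [P1→B gives 3>1; P3→Z gives 7>6]
(C,Q,Y): not NE [P1→B gives 8>4; P3→Z gives 7>1]
(C,Q,Z): not NE [P1→B gives 9>4]
(C,R,X): not NE [P1→B gives 7>2; P2→Q gives 2>1; P3→Z gives 8>0]
(C,R,Y): not NE [P2→Q gives 5>1; P3→Z gives 8>0]
(C,R,Z): not NE [P2→Q gives 7>3]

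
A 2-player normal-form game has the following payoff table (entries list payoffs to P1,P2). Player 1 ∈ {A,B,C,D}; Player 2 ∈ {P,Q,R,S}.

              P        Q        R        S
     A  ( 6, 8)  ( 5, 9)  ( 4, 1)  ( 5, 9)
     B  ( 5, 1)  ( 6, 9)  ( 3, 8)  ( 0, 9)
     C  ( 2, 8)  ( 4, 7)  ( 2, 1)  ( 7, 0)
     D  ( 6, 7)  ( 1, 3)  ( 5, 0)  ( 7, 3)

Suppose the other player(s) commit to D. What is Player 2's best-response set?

u_2(P vs D) = 7
u_2(Q vs D) = 3
u_2(R vs D) = 0
u_2(S vs D) = 3
max payoff 7 at {P}

P2 best: {P}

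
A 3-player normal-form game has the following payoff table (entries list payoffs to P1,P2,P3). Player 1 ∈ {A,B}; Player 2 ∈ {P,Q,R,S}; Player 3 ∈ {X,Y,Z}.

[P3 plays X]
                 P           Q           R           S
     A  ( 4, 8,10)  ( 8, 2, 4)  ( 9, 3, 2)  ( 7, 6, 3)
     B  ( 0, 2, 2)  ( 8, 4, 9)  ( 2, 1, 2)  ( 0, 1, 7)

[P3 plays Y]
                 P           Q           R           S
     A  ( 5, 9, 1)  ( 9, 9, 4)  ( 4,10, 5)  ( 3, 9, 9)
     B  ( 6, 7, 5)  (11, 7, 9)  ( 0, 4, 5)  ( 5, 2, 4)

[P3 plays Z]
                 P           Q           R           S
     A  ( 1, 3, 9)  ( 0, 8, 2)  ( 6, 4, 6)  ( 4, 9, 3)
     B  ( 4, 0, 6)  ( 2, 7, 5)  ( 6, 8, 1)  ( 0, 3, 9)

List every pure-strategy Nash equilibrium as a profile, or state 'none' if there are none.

(A,P,X): NE
(A,P,Y): not NE [P1→B gives 6>5; P2→R gives 10>9; P3→X gives 10>1]
(A,P,Z): not NE [P1→B gives 4>1; P2→S gives 9>3; P3→X gives 10>9]
(A,Q,X): not NE [P2→P gives 8>2]
(A,Q,Y): not NE [P1→B gives 11>9; P2→R gives 10>9]
(A,Q,Z): not NE [P1→B gives 2>0; P2→S gives 9>8; P3→Y gives 4>2]
(A,R,X): not NE [P2→P gives 8>3; P3→Z gives 6>2]
(A,R,Y): not NE [P3→Z gives 6>5]
(A,R,Z): not NE [P2→S gives 9>4]
(A,S,X): not NE [P2→P gives 8>6; P3→Y gives 9>3]
(A,S,Y): not NE [P1→B gives 5>3; P2→R gives 10>9]
(A,S,Z): not NE [P3→Y gives 9>3]
(B,P,X): not NE [P1→A gives 4>0; P2→Q gives 4>2; P3→Z gives 6>2]
(B,P,Y): not NE [P3→Z gives 6>5]
(B,P,Z): not NE [P2→R gives 8>0]
(B,Q,X): NE
(B,Q,Y): NE
(B,Q,Z): not NE [P2→R gives 8>7; P3→Y gives 9>5]
(B,R,X): not NE [P1→A gives 9>2; P2→Q gives 4>1; P3→Y gives 5>2]
(B,R,Y): not NE [P1→A gives 4>0; P2→Q gives 7>4]
(B,R,Z): not NE [P3→Y gives 5>1]
(B,S,X): not NE [P1→A gives 7>0; P2→Q gives 4>1; P3→Z gives 9>7]
(B,S,Y): not NE [P2→Q gives 7>2; P3→Z gives 9>4]
(B,S,Z): not NE [P1→A gives 4>0; P2→R gives 8>3]

Nash profiles: (A,P,X), (B,Q,X), (B,Q,Y)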